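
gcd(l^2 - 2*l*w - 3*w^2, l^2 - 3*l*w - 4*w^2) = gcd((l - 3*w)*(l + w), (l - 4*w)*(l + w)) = l + w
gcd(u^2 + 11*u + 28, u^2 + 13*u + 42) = u + 7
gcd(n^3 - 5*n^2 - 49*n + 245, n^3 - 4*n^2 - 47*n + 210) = n^2 + 2*n - 35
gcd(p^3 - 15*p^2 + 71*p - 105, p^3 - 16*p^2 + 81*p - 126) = p^2 - 10*p + 21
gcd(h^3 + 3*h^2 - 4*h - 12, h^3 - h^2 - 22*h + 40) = h - 2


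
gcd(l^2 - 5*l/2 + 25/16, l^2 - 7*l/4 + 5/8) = l - 5/4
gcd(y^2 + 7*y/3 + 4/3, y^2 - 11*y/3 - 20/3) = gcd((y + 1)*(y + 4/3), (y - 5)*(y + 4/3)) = y + 4/3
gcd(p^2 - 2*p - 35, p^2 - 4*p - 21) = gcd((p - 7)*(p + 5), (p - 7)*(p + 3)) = p - 7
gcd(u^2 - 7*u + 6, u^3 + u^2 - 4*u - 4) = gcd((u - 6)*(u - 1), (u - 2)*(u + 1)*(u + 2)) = 1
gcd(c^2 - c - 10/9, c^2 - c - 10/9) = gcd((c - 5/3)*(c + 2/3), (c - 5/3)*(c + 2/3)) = c^2 - c - 10/9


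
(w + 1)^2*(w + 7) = w^3 + 9*w^2 + 15*w + 7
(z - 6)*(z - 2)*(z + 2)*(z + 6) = z^4 - 40*z^2 + 144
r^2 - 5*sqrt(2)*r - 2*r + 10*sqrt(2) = (r - 2)*(r - 5*sqrt(2))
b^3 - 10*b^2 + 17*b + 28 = (b - 7)*(b - 4)*(b + 1)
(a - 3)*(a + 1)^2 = a^3 - a^2 - 5*a - 3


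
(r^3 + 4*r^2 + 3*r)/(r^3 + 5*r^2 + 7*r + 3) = r/(r + 1)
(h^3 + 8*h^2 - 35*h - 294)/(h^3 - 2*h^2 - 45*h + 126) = (h + 7)/(h - 3)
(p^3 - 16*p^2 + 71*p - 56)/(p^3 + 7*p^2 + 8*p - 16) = (p^2 - 15*p + 56)/(p^2 + 8*p + 16)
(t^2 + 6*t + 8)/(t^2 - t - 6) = (t + 4)/(t - 3)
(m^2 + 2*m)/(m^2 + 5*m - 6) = m*(m + 2)/(m^2 + 5*m - 6)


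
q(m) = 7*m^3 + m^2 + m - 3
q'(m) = 21*m^2 + 2*m + 1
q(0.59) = -0.62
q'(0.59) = 9.49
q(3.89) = 428.07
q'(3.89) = 326.55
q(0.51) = -1.30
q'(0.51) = 7.48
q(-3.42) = -274.74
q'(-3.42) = 239.78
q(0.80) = 2.02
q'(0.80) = 16.04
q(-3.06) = -197.26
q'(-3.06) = 191.52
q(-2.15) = -70.10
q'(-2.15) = 93.77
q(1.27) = 14.22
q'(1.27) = 37.41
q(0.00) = -3.00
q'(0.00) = 1.00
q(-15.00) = -23418.00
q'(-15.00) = 4696.00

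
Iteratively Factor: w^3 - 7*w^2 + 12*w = (w - 3)*(w^2 - 4*w) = (w - 4)*(w - 3)*(w)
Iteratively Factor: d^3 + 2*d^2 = (d + 2)*(d^2) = d*(d + 2)*(d)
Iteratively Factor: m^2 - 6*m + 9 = (m - 3)*(m - 3)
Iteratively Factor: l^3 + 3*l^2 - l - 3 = (l + 3)*(l^2 - 1) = (l - 1)*(l + 3)*(l + 1)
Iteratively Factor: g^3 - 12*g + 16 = (g + 4)*(g^2 - 4*g + 4) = (g - 2)*(g + 4)*(g - 2)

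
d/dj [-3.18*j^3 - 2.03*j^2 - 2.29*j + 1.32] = -9.54*j^2 - 4.06*j - 2.29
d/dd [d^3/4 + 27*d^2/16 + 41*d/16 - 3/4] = 3*d^2/4 + 27*d/8 + 41/16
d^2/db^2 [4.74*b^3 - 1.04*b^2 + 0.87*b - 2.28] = 28.44*b - 2.08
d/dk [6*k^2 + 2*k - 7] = 12*k + 2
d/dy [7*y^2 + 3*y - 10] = 14*y + 3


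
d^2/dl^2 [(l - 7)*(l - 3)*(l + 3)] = 6*l - 14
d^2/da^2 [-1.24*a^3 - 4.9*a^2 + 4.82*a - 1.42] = -7.44*a - 9.8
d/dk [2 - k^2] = -2*k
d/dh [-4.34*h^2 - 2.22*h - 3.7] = -8.68*h - 2.22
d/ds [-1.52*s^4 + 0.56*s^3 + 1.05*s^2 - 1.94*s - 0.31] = -6.08*s^3 + 1.68*s^2 + 2.1*s - 1.94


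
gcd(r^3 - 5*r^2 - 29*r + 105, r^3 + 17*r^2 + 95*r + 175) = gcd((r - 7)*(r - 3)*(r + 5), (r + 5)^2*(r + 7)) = r + 5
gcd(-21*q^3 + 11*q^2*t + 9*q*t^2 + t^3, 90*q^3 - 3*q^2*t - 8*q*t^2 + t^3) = 3*q + t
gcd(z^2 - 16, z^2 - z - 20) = z + 4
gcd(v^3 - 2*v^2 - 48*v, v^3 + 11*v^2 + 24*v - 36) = v + 6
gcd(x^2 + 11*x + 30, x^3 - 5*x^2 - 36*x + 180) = x + 6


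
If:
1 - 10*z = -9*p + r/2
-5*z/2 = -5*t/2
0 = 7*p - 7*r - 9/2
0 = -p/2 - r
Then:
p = 3/7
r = -3/14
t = 139/280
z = 139/280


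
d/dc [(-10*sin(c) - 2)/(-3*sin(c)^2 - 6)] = 2*(-5*sin(c)^2 - 2*sin(c) + 10)*cos(c)/(3*(sin(c)^2 + 2)^2)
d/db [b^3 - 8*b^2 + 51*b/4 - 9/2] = 3*b^2 - 16*b + 51/4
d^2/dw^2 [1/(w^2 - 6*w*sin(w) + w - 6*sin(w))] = 2*((w^2 - 6*w*sin(w) + w - 6*sin(w))*(-3*w*sin(w) - 3*sin(w) + 6*cos(w) - 1) + (6*w*cos(w) - 2*w + 6*sqrt(2)*sin(w + pi/4) - 1)^2)/((w + 1)^3*(w - 6*sin(w))^3)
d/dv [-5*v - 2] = -5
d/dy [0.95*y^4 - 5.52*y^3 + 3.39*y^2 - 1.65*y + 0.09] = 3.8*y^3 - 16.56*y^2 + 6.78*y - 1.65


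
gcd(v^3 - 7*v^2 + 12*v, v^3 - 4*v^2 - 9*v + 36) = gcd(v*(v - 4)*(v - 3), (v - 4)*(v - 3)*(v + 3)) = v^2 - 7*v + 12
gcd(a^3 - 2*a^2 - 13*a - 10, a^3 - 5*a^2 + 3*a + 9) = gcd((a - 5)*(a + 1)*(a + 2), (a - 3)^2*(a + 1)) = a + 1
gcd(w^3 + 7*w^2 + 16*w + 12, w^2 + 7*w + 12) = w + 3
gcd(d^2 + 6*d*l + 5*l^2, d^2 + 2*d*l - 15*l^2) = d + 5*l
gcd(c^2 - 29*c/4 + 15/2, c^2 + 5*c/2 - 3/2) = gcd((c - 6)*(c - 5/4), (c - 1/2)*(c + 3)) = 1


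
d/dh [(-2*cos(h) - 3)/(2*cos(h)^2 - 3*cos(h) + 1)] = (-4*cos(h)^2 - 12*cos(h) + 11)*sin(h)/((cos(h) - 1)^2*(2*cos(h) - 1)^2)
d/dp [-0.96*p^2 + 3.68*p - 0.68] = 3.68 - 1.92*p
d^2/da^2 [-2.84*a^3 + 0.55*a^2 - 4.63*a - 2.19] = 1.1 - 17.04*a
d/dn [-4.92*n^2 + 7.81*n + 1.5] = 7.81 - 9.84*n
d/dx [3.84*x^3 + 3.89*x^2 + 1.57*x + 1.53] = 11.52*x^2 + 7.78*x + 1.57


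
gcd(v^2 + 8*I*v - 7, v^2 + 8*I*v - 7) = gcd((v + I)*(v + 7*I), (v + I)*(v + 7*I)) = v^2 + 8*I*v - 7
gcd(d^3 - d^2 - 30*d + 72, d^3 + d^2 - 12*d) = d - 3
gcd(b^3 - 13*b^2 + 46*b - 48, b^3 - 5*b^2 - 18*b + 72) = b - 3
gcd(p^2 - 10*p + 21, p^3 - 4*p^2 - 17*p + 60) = p - 3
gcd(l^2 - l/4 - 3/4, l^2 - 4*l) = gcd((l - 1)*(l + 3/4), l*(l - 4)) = 1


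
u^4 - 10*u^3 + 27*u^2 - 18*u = u*(u - 6)*(u - 3)*(u - 1)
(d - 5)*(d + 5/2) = d^2 - 5*d/2 - 25/2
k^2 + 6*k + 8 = (k + 2)*(k + 4)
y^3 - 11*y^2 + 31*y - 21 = (y - 7)*(y - 3)*(y - 1)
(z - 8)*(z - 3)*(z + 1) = z^3 - 10*z^2 + 13*z + 24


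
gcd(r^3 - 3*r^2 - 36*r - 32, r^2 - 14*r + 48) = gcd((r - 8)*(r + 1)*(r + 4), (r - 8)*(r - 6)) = r - 8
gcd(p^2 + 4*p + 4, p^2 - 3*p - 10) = p + 2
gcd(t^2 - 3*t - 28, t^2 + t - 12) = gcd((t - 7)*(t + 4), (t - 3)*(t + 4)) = t + 4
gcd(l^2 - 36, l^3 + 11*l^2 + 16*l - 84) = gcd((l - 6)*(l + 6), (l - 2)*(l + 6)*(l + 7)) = l + 6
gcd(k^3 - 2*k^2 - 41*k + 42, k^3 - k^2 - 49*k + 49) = k^2 - 8*k + 7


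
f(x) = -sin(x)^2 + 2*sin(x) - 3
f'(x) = -2*sin(x)*cos(x) + 2*cos(x)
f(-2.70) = -4.04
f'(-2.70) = -2.58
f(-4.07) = -2.04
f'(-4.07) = -0.24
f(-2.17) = -5.33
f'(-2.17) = -2.06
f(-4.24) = -2.01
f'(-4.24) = -0.10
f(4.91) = -5.92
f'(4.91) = 0.78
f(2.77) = -2.41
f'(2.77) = -1.19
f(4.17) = -5.45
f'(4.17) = -1.92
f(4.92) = -5.91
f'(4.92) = 0.82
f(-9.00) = -3.99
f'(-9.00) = -2.57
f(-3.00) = -3.30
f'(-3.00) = -2.26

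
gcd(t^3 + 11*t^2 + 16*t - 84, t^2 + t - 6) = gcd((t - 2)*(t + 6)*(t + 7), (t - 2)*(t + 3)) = t - 2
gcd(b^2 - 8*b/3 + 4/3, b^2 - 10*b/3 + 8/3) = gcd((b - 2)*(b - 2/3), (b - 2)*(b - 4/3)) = b - 2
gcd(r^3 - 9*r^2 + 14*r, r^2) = r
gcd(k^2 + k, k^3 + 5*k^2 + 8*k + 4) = k + 1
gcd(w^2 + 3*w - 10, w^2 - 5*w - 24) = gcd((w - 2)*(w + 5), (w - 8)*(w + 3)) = 1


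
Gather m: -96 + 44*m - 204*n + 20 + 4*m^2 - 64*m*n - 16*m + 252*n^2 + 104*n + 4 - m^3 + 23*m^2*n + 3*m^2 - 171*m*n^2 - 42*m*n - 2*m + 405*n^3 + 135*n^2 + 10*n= -m^3 + m^2*(23*n + 7) + m*(-171*n^2 - 106*n + 26) + 405*n^3 + 387*n^2 - 90*n - 72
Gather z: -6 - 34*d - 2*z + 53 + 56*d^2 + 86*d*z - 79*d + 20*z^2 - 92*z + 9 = 56*d^2 - 113*d + 20*z^2 + z*(86*d - 94) + 56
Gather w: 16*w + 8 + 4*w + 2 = 20*w + 10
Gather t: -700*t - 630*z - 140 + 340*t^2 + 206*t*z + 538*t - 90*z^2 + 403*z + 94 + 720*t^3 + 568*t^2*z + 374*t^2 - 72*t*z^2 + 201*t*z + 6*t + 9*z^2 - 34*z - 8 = 720*t^3 + t^2*(568*z + 714) + t*(-72*z^2 + 407*z - 156) - 81*z^2 - 261*z - 54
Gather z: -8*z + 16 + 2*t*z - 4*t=-4*t + z*(2*t - 8) + 16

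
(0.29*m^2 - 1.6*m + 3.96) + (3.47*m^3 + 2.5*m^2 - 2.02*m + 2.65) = 3.47*m^3 + 2.79*m^2 - 3.62*m + 6.61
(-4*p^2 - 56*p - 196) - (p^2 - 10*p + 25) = -5*p^2 - 46*p - 221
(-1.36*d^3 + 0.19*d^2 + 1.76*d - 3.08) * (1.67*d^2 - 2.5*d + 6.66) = -2.2712*d^5 + 3.7173*d^4 - 6.5934*d^3 - 8.2782*d^2 + 19.4216*d - 20.5128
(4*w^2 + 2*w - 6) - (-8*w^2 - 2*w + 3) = 12*w^2 + 4*w - 9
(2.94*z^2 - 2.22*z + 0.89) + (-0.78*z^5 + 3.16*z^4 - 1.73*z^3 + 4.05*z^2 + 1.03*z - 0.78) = -0.78*z^5 + 3.16*z^4 - 1.73*z^3 + 6.99*z^2 - 1.19*z + 0.11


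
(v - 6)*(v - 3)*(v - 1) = v^3 - 10*v^2 + 27*v - 18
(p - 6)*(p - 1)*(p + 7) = p^3 - 43*p + 42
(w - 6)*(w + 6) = w^2 - 36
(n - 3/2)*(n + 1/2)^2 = n^3 - n^2/2 - 5*n/4 - 3/8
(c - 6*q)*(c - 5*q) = c^2 - 11*c*q + 30*q^2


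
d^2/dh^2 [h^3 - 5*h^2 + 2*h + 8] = 6*h - 10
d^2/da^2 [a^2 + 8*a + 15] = 2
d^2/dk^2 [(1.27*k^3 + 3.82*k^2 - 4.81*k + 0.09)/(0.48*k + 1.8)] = (0.585216*k^3 + 6.58368*k^2 + 24.6888*k + 33.106752)/(0.110592*k^3 + 1.24416*k^2 + 4.6656*k + 5.832)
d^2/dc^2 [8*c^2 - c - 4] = 16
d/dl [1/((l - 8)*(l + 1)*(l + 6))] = (-(l - 8)*(l + 1) - (l - 8)*(l + 6) - (l + 1)*(l + 6))/((l - 8)^2*(l + 1)^2*(l + 6)^2)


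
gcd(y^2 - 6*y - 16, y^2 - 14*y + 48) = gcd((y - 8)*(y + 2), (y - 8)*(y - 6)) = y - 8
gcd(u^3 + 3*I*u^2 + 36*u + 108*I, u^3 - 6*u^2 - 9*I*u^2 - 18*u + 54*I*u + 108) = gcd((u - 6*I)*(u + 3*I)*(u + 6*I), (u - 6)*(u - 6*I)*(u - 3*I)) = u - 6*I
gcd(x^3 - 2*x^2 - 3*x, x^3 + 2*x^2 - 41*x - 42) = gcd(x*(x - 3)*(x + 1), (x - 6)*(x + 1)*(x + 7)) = x + 1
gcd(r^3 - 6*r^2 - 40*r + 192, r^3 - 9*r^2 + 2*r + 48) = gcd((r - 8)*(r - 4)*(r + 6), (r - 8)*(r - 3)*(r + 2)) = r - 8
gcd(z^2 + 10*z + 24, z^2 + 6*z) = z + 6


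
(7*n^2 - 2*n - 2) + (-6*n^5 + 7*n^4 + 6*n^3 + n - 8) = -6*n^5 + 7*n^4 + 6*n^3 + 7*n^2 - n - 10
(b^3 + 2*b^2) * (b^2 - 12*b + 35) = b^5 - 10*b^4 + 11*b^3 + 70*b^2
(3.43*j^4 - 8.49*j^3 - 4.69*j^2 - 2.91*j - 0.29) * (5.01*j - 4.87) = 17.1843*j^5 - 59.239*j^4 + 17.8494*j^3 + 8.2612*j^2 + 12.7188*j + 1.4123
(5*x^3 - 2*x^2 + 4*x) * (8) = 40*x^3 - 16*x^2 + 32*x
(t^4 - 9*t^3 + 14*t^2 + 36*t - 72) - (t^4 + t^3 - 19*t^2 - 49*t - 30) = -10*t^3 + 33*t^2 + 85*t - 42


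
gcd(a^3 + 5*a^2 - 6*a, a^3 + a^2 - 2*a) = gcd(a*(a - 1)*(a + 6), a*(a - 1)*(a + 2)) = a^2 - a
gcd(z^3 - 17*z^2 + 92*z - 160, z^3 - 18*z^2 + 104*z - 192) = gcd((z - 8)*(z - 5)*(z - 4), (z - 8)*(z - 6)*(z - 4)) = z^2 - 12*z + 32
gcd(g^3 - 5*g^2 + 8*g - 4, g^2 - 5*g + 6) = g - 2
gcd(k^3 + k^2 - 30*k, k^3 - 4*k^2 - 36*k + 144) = k + 6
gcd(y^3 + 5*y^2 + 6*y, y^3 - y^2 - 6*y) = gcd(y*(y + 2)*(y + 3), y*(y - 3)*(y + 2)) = y^2 + 2*y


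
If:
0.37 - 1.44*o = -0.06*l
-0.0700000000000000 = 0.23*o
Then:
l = -13.47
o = -0.30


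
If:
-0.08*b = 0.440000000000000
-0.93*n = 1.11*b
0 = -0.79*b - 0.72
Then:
No Solution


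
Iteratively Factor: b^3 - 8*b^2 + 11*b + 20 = (b - 5)*(b^2 - 3*b - 4) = (b - 5)*(b + 1)*(b - 4)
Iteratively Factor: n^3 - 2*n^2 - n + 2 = (n - 2)*(n^2 - 1) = (n - 2)*(n - 1)*(n + 1)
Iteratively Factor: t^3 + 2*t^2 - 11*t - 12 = (t + 1)*(t^2 + t - 12) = (t + 1)*(t + 4)*(t - 3)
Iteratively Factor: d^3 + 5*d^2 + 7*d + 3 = (d + 3)*(d^2 + 2*d + 1) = (d + 1)*(d + 3)*(d + 1)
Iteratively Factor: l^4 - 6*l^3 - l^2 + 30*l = (l - 3)*(l^3 - 3*l^2 - 10*l) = (l - 3)*(l + 2)*(l^2 - 5*l) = (l - 5)*(l - 3)*(l + 2)*(l)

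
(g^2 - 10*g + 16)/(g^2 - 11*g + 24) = (g - 2)/(g - 3)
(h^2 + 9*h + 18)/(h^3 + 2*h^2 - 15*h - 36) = (h + 6)/(h^2 - h - 12)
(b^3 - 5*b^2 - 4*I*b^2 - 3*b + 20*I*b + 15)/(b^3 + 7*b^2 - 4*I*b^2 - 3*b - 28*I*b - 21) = (b - 5)/(b + 7)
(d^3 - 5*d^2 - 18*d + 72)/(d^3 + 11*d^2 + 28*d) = (d^2 - 9*d + 18)/(d*(d + 7))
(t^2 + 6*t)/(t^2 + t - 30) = t/(t - 5)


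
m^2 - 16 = (m - 4)*(m + 4)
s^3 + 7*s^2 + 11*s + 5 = (s + 1)^2*(s + 5)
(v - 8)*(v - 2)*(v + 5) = v^3 - 5*v^2 - 34*v + 80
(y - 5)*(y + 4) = y^2 - y - 20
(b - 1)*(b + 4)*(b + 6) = b^3 + 9*b^2 + 14*b - 24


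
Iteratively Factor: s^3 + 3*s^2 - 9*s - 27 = (s + 3)*(s^2 - 9) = (s - 3)*(s + 3)*(s + 3)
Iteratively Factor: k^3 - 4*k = (k + 2)*(k^2 - 2*k) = (k - 2)*(k + 2)*(k)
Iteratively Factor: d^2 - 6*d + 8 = (d - 2)*(d - 4)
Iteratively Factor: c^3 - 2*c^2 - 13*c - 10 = (c - 5)*(c^2 + 3*c + 2) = (c - 5)*(c + 2)*(c + 1)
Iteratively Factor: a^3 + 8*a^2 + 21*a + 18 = (a + 3)*(a^2 + 5*a + 6) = (a + 3)^2*(a + 2)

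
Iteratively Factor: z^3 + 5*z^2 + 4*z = (z)*(z^2 + 5*z + 4) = z*(z + 4)*(z + 1)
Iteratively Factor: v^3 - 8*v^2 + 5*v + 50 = (v - 5)*(v^2 - 3*v - 10) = (v - 5)^2*(v + 2)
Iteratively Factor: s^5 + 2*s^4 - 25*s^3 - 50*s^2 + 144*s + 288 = (s + 3)*(s^4 - s^3 - 22*s^2 + 16*s + 96) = (s - 3)*(s + 3)*(s^3 + 2*s^2 - 16*s - 32) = (s - 4)*(s - 3)*(s + 3)*(s^2 + 6*s + 8) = (s - 4)*(s - 3)*(s + 3)*(s + 4)*(s + 2)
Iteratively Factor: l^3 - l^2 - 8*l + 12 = (l + 3)*(l^2 - 4*l + 4) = (l - 2)*(l + 3)*(l - 2)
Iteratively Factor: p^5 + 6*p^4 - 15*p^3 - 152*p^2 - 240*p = (p + 4)*(p^4 + 2*p^3 - 23*p^2 - 60*p) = (p + 3)*(p + 4)*(p^3 - p^2 - 20*p) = (p + 3)*(p + 4)^2*(p^2 - 5*p) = p*(p + 3)*(p + 4)^2*(p - 5)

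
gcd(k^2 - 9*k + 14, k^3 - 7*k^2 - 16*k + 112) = k - 7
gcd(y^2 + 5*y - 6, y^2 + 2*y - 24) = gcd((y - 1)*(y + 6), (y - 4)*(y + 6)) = y + 6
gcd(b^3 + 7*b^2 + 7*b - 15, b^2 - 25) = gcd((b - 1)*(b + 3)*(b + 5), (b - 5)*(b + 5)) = b + 5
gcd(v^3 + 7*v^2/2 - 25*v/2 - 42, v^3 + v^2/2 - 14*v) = v^2 + v/2 - 14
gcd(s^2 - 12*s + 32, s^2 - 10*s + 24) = s - 4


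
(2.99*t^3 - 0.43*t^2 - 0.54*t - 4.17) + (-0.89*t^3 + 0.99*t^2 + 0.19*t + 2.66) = 2.1*t^3 + 0.56*t^2 - 0.35*t - 1.51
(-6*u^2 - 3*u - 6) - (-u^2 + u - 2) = -5*u^2 - 4*u - 4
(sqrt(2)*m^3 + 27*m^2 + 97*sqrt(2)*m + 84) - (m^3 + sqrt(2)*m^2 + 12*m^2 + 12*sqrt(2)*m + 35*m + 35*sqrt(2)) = -m^3 + sqrt(2)*m^3 - sqrt(2)*m^2 + 15*m^2 - 35*m + 85*sqrt(2)*m - 35*sqrt(2) + 84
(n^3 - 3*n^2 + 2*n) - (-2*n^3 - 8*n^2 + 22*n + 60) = 3*n^3 + 5*n^2 - 20*n - 60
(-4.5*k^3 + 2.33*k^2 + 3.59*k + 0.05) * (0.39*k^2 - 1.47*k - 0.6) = -1.755*k^5 + 7.5237*k^4 + 0.674999999999999*k^3 - 6.6558*k^2 - 2.2275*k - 0.03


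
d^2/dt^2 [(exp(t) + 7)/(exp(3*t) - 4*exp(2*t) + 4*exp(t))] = (4*exp(3*t) + 67*exp(2*t) - 56*exp(t) + 28)*exp(-t)/(exp(4*t) - 8*exp(3*t) + 24*exp(2*t) - 32*exp(t) + 16)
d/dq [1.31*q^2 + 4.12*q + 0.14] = 2.62*q + 4.12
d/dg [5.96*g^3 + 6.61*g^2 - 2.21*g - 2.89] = 17.88*g^2 + 13.22*g - 2.21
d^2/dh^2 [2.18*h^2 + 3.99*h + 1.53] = 4.36000000000000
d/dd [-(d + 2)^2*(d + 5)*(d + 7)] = -4*d^3 - 48*d^2 - 174*d - 188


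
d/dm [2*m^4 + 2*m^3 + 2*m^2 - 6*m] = 8*m^3 + 6*m^2 + 4*m - 6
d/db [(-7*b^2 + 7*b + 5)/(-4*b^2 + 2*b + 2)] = (7*b^2 + 6*b + 2)/(2*(4*b^4 - 4*b^3 - 3*b^2 + 2*b + 1))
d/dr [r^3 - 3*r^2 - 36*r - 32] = 3*r^2 - 6*r - 36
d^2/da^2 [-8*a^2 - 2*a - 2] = -16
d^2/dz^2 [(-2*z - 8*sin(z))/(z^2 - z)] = 4*(2*z^2*(z - 1)^2*sin(z) + z*(z - 1)*(z + (2*z - 1)*(4*cos(z) + 1) + 4*sin(z)) - (z + 4*sin(z))*(2*z - 1)^2)/(z^3*(z - 1)^3)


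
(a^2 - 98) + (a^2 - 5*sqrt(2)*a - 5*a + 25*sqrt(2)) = 2*a^2 - 5*sqrt(2)*a - 5*a - 98 + 25*sqrt(2)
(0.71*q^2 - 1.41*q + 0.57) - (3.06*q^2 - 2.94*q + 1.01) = -2.35*q^2 + 1.53*q - 0.44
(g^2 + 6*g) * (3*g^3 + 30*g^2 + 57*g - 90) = 3*g^5 + 48*g^4 + 237*g^3 + 252*g^2 - 540*g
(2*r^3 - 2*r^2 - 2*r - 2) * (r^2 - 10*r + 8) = 2*r^5 - 22*r^4 + 34*r^3 + 2*r^2 + 4*r - 16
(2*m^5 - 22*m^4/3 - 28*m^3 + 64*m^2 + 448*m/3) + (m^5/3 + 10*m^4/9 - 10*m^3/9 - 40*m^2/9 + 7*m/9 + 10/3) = 7*m^5/3 - 56*m^4/9 - 262*m^3/9 + 536*m^2/9 + 1351*m/9 + 10/3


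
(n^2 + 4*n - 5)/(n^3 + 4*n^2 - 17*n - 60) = (n - 1)/(n^2 - n - 12)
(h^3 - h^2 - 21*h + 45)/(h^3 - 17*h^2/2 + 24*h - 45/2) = 2*(h + 5)/(2*h - 5)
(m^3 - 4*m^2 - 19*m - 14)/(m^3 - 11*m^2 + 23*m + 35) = (m + 2)/(m - 5)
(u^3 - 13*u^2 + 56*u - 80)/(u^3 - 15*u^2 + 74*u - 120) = (u - 4)/(u - 6)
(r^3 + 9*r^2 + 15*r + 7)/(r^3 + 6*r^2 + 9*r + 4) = (r + 7)/(r + 4)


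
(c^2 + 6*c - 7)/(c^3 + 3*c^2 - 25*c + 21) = 1/(c - 3)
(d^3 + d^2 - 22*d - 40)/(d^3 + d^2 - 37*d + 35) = (d^2 + 6*d + 8)/(d^2 + 6*d - 7)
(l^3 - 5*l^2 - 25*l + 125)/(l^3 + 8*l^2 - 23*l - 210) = (l^2 - 25)/(l^2 + 13*l + 42)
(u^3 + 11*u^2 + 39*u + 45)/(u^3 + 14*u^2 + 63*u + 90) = (u + 3)/(u + 6)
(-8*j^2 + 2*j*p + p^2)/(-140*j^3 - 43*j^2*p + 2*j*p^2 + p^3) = (-2*j + p)/(-35*j^2 - 2*j*p + p^2)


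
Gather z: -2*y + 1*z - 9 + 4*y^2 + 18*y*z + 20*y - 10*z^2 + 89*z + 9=4*y^2 + 18*y - 10*z^2 + z*(18*y + 90)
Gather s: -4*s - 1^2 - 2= -4*s - 3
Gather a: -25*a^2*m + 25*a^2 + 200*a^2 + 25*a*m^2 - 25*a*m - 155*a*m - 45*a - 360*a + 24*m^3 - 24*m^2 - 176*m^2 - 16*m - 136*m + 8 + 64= a^2*(225 - 25*m) + a*(25*m^2 - 180*m - 405) + 24*m^3 - 200*m^2 - 152*m + 72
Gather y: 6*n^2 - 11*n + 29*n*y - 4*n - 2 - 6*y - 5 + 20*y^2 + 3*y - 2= 6*n^2 - 15*n + 20*y^2 + y*(29*n - 3) - 9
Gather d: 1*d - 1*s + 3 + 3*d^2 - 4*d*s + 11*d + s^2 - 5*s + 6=3*d^2 + d*(12 - 4*s) + s^2 - 6*s + 9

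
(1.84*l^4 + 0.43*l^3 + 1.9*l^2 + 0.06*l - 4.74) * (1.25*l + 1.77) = 2.3*l^5 + 3.7943*l^4 + 3.1361*l^3 + 3.438*l^2 - 5.8188*l - 8.3898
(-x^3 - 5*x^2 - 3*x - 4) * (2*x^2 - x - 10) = -2*x^5 - 9*x^4 + 9*x^3 + 45*x^2 + 34*x + 40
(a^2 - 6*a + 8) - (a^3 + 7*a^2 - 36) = -a^3 - 6*a^2 - 6*a + 44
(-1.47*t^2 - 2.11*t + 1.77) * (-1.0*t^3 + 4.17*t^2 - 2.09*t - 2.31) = 1.47*t^5 - 4.0199*t^4 - 7.4964*t^3 + 15.1865*t^2 + 1.1748*t - 4.0887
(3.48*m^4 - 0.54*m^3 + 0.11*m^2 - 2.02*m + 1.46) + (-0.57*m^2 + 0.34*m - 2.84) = 3.48*m^4 - 0.54*m^3 - 0.46*m^2 - 1.68*m - 1.38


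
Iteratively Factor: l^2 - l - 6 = (l + 2)*(l - 3)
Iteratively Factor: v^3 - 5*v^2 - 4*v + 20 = (v - 5)*(v^2 - 4) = (v - 5)*(v - 2)*(v + 2)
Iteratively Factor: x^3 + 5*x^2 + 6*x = (x + 2)*(x^2 + 3*x) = x*(x + 2)*(x + 3)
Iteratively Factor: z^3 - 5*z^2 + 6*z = (z)*(z^2 - 5*z + 6) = z*(z - 2)*(z - 3)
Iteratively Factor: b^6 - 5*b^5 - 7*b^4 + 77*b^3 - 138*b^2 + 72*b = (b)*(b^5 - 5*b^4 - 7*b^3 + 77*b^2 - 138*b + 72) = b*(b + 4)*(b^4 - 9*b^3 + 29*b^2 - 39*b + 18) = b*(b - 2)*(b + 4)*(b^3 - 7*b^2 + 15*b - 9) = b*(b - 3)*(b - 2)*(b + 4)*(b^2 - 4*b + 3) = b*(b - 3)*(b - 2)*(b - 1)*(b + 4)*(b - 3)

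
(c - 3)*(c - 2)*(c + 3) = c^3 - 2*c^2 - 9*c + 18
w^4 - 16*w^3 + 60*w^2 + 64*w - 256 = (w - 8)^2*(w - 2)*(w + 2)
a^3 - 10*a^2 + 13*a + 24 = (a - 8)*(a - 3)*(a + 1)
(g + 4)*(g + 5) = g^2 + 9*g + 20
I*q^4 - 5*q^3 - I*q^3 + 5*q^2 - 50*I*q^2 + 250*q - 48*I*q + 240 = (q - 8)*(q + 6)*(q + 5*I)*(I*q + I)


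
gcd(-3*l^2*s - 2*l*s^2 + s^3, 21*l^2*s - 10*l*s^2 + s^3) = -3*l*s + s^2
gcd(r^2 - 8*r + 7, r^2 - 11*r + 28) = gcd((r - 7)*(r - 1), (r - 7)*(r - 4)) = r - 7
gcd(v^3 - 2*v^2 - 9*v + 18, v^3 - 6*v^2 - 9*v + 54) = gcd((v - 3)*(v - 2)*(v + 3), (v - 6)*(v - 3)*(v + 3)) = v^2 - 9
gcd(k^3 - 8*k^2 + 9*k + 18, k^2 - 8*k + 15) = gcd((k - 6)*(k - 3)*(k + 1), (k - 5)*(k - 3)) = k - 3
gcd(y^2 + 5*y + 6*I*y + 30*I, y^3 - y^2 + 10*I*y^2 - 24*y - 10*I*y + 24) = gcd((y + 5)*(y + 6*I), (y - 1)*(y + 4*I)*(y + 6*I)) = y + 6*I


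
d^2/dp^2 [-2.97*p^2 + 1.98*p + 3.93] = -5.94000000000000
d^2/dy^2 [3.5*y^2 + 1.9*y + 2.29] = 7.00000000000000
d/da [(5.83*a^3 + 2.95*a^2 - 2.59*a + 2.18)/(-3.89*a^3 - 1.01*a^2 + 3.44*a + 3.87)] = (5.5872*a^4 + 19.9602*a^3 + 100.659*a^2 + 27.2366*a - 17.5225)/(15.1321*a^6 + 7.8578*a^5 - 25.7431*a^4 - 37.0574*a^3 + 4.0162*a^2 + 26.6256*a + 14.9769)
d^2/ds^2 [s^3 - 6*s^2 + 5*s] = 6*s - 12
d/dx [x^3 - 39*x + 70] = 3*x^2 - 39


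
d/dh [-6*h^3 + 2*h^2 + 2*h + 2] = -18*h^2 + 4*h + 2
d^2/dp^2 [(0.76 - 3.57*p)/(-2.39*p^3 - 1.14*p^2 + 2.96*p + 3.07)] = (122.353182*p^5 + 6.26658*p^4 + 26.659224*p^3 + 340.66302*p^2 + 56.894892*p - 83.519936)/(13.651919*p^9 + 19.535382*p^8 - 41.405316*p^7 - 99.515793*p^6 + 1.09309200000001*p^5 + 148.305804*p^4 + 103.798645*p^3 - 48.461178*p^2 - 83.693112*p - 28.934443)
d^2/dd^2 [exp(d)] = exp(d)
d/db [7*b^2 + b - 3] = 14*b + 1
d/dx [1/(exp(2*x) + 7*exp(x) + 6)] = (-2*exp(x) - 7)*exp(x)/(exp(2*x) + 7*exp(x) + 6)^2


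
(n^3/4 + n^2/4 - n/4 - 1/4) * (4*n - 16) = n^4 - 3*n^3 - 5*n^2 + 3*n + 4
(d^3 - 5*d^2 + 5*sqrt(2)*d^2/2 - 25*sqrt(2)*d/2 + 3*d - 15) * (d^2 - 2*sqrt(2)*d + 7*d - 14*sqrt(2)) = d^5 + sqrt(2)*d^4/2 + 2*d^4 - 42*d^3 + sqrt(2)*d^3 - 47*sqrt(2)*d^2/2 - 14*d^2 - 12*sqrt(2)*d + 245*d + 210*sqrt(2)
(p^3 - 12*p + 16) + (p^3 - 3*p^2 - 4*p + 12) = 2*p^3 - 3*p^2 - 16*p + 28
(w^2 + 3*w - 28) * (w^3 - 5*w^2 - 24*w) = w^5 - 2*w^4 - 67*w^3 + 68*w^2 + 672*w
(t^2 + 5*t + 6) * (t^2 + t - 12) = t^4 + 6*t^3 - t^2 - 54*t - 72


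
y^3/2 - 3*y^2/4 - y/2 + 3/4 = (y/2 + 1/2)*(y - 3/2)*(y - 1)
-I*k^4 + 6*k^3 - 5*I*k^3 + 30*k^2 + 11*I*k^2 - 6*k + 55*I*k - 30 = (k + 5)*(k + 2*I)*(k + 3*I)*(-I*k + 1)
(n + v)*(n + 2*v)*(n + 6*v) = n^3 + 9*n^2*v + 20*n*v^2 + 12*v^3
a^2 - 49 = (a - 7)*(a + 7)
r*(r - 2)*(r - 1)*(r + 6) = r^4 + 3*r^3 - 16*r^2 + 12*r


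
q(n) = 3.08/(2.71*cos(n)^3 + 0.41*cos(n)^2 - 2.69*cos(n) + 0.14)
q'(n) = 3.08*(8.13*sin(n)*cos(n)^2 + 0.82*sin(n)*cos(n) - 2.69*sin(n))/(2.71*cos(n)^3 + 0.41*cos(n)^2 - 2.69*cos(n) + 0.14)^2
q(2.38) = 2.42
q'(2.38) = 1.28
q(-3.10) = 5.77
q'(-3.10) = -2.07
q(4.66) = 10.94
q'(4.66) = 105.14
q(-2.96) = 5.10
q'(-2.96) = -6.66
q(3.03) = 5.52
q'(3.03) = 4.98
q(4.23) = 2.55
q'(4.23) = 2.48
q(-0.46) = 361.49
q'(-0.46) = -86123.50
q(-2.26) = 2.33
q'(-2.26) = -0.10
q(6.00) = 9.22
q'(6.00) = -43.13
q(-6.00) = 9.22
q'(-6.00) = 43.13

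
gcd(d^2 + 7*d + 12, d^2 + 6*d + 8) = d + 4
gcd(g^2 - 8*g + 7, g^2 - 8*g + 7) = g^2 - 8*g + 7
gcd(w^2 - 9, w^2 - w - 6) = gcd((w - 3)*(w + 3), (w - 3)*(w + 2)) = w - 3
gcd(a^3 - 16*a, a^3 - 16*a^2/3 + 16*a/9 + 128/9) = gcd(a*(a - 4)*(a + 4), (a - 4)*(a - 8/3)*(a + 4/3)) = a - 4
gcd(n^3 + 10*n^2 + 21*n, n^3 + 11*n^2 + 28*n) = n^2 + 7*n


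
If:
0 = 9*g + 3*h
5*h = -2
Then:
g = 2/15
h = -2/5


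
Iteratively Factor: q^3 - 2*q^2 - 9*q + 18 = (q - 2)*(q^2 - 9) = (q - 3)*(q - 2)*(q + 3)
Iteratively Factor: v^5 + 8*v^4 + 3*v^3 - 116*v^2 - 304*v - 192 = (v + 1)*(v^4 + 7*v^3 - 4*v^2 - 112*v - 192) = (v + 1)*(v + 3)*(v^3 + 4*v^2 - 16*v - 64) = (v - 4)*(v + 1)*(v + 3)*(v^2 + 8*v + 16) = (v - 4)*(v + 1)*(v + 3)*(v + 4)*(v + 4)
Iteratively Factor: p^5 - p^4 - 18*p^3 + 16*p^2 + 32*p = (p - 2)*(p^4 + p^3 - 16*p^2 - 16*p) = (p - 2)*(p + 1)*(p^3 - 16*p) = p*(p - 2)*(p + 1)*(p^2 - 16) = p*(p - 4)*(p - 2)*(p + 1)*(p + 4)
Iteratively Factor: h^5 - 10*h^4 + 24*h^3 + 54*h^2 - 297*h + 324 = (h - 3)*(h^4 - 7*h^3 + 3*h^2 + 63*h - 108) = (h - 4)*(h - 3)*(h^3 - 3*h^2 - 9*h + 27) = (h - 4)*(h - 3)*(h + 3)*(h^2 - 6*h + 9) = (h - 4)*(h - 3)^2*(h + 3)*(h - 3)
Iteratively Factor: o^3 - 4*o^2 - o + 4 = (o - 4)*(o^2 - 1) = (o - 4)*(o + 1)*(o - 1)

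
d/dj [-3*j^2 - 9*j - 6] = -6*j - 9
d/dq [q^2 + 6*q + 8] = 2*q + 6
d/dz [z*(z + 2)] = 2*z + 2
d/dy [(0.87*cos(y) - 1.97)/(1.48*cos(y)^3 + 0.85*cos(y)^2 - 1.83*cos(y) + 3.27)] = (2.5752*cos(y)^3 - 8.0073*cos(y)^2 - 3.349*cos(y) + 0.7602)*sin(y)/(2.1904*cos(y)^6 + 2.516*cos(y)^5 - 4.6943*cos(y)^4 + 6.5682*cos(y)^3 + 8.9079*cos(y)^2 - 11.9682*cos(y) + 10.6929)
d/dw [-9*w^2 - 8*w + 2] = -18*w - 8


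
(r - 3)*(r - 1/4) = r^2 - 13*r/4 + 3/4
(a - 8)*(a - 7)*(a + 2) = a^3 - 13*a^2 + 26*a + 112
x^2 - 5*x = x*(x - 5)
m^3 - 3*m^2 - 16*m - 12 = (m - 6)*(m + 1)*(m + 2)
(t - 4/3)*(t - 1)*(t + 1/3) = t^3 - 2*t^2 + 5*t/9 + 4/9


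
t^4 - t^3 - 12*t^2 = t^2*(t - 4)*(t + 3)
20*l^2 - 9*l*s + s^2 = (-5*l + s)*(-4*l + s)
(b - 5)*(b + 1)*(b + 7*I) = b^3 - 4*b^2 + 7*I*b^2 - 5*b - 28*I*b - 35*I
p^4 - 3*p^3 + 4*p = p*(p - 2)^2*(p + 1)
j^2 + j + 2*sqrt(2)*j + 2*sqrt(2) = (j + 1)*(j + 2*sqrt(2))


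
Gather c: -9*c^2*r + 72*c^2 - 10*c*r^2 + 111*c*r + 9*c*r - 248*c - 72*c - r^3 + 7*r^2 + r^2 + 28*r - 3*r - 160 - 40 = c^2*(72 - 9*r) + c*(-10*r^2 + 120*r - 320) - r^3 + 8*r^2 + 25*r - 200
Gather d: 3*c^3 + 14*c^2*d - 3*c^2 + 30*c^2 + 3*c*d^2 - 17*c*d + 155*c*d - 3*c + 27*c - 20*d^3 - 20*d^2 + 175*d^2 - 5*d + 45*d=3*c^3 + 27*c^2 + 24*c - 20*d^3 + d^2*(3*c + 155) + d*(14*c^2 + 138*c + 40)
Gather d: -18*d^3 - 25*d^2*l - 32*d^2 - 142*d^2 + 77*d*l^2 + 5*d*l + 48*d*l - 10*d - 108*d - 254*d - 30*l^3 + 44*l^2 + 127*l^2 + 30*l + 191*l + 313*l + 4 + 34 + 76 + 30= -18*d^3 + d^2*(-25*l - 174) + d*(77*l^2 + 53*l - 372) - 30*l^3 + 171*l^2 + 534*l + 144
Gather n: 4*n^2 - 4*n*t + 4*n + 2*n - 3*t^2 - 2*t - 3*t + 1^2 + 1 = 4*n^2 + n*(6 - 4*t) - 3*t^2 - 5*t + 2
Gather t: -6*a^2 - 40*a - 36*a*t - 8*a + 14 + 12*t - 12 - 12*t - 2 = -6*a^2 - 36*a*t - 48*a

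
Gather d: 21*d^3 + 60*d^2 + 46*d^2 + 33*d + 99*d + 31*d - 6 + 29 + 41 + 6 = 21*d^3 + 106*d^2 + 163*d + 70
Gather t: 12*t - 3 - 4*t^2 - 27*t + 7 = -4*t^2 - 15*t + 4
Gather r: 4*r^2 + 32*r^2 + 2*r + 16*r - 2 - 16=36*r^2 + 18*r - 18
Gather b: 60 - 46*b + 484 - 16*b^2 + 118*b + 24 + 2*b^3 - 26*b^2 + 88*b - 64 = 2*b^3 - 42*b^2 + 160*b + 504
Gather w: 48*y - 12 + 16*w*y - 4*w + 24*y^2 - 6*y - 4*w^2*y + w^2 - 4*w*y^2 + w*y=w^2*(1 - 4*y) + w*(-4*y^2 + 17*y - 4) + 24*y^2 + 42*y - 12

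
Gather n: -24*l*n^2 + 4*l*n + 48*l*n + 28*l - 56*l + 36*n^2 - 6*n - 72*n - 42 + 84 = -28*l + n^2*(36 - 24*l) + n*(52*l - 78) + 42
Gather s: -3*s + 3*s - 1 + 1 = 0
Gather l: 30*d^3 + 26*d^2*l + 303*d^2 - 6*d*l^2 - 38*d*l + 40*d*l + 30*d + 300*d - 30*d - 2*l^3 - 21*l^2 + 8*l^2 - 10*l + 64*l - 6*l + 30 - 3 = 30*d^3 + 303*d^2 + 300*d - 2*l^3 + l^2*(-6*d - 13) + l*(26*d^2 + 2*d + 48) + 27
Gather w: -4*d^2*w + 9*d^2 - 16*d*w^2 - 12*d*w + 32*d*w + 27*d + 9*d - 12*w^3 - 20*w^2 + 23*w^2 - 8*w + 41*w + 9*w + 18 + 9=9*d^2 + 36*d - 12*w^3 + w^2*(3 - 16*d) + w*(-4*d^2 + 20*d + 42) + 27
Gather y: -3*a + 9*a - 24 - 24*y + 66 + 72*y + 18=6*a + 48*y + 60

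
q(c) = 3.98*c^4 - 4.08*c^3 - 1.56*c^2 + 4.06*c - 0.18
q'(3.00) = 314.38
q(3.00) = 210.18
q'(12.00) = 25713.82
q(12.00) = 75302.94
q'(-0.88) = -13.52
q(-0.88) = 0.21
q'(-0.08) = 4.22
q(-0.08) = -0.51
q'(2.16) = 100.65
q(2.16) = 46.83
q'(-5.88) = -3637.28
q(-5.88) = 5509.11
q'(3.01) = 317.93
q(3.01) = 213.34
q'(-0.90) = -14.65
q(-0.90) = 0.49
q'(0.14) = 3.43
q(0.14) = 0.35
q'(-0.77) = -8.06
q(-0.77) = -0.97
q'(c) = 15.92*c^3 - 12.24*c^2 - 3.12*c + 4.06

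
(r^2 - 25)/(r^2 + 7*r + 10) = (r - 5)/(r + 2)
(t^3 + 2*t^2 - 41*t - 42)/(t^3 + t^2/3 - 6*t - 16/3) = 3*(t^2 + t - 42)/(3*t^2 - 2*t - 16)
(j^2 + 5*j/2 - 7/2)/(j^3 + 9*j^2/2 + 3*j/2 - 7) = 1/(j + 2)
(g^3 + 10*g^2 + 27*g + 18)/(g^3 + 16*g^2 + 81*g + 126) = (g + 1)/(g + 7)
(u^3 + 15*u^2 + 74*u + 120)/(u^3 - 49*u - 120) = (u^2 + 10*u + 24)/(u^2 - 5*u - 24)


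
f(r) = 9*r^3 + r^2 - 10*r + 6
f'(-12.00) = 3854.00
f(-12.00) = -15282.00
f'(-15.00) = 6035.00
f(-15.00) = -29994.00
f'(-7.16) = 1359.85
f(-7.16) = -3174.69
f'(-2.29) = 127.01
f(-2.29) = -73.94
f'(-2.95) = 219.07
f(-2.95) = -186.85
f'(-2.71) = 182.87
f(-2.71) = -138.68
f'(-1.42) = 41.60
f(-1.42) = -3.55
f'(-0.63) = -0.54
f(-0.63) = 10.45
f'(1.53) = 56.26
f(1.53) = 25.28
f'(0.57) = -0.09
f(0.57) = 2.29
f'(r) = 27*r^2 + 2*r - 10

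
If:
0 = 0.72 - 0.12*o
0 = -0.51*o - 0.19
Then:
No Solution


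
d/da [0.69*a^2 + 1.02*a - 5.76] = 1.38*a + 1.02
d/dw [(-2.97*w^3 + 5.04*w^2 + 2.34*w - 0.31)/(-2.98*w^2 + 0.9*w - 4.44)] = (8.8506*w^4 - 5.346*w^3 + 51.0696*w^2 - 46.6028*w - 10.1106)/(8.8804*w^4 - 5.364*w^3 + 27.2724*w^2 - 7.992*w + 19.7136)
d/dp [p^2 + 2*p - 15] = 2*p + 2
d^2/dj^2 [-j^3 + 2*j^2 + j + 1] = 4 - 6*j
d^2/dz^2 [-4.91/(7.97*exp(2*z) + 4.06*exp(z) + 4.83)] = (-4.91*(15.94*exp(z) + 4.06)*(31.88*exp(z) + 8.12)*exp(z) + (156.5308*exp(z) + 19.9346)*(7.97*exp(2*z) + 4.06*exp(z) + 4.83))*exp(z)/(7.97*exp(2*z) + 4.06*exp(z) + 4.83)^3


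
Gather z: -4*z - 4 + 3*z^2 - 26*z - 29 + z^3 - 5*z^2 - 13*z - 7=z^3 - 2*z^2 - 43*z - 40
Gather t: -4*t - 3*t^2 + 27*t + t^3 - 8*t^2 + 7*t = t^3 - 11*t^2 + 30*t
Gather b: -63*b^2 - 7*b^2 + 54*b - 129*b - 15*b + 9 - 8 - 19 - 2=-70*b^2 - 90*b - 20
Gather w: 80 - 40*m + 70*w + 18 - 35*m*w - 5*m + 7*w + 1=-45*m + w*(77 - 35*m) + 99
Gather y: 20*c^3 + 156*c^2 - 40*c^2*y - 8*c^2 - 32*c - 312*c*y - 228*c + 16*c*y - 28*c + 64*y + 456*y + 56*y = 20*c^3 + 148*c^2 - 288*c + y*(-40*c^2 - 296*c + 576)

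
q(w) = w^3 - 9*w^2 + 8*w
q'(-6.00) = 224.00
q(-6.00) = -588.00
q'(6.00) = 8.00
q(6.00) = -60.00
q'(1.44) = -11.70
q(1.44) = -4.16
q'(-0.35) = 14.67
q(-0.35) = -3.95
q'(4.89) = -8.28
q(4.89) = -59.16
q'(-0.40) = 15.68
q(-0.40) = -4.70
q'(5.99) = 7.82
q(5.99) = -60.08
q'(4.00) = -16.00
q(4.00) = -48.00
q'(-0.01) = 8.18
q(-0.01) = -0.08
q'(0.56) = -1.14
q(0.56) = 1.83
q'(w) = 3*w^2 - 18*w + 8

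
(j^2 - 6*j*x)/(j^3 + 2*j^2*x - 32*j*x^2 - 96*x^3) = j/(j^2 + 8*j*x + 16*x^2)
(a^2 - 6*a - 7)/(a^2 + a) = (a - 7)/a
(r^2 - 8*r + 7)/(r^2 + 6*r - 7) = (r - 7)/(r + 7)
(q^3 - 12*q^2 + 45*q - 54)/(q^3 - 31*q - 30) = (q^2 - 6*q + 9)/(q^2 + 6*q + 5)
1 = 1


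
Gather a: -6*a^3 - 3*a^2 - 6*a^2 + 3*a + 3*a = -6*a^3 - 9*a^2 + 6*a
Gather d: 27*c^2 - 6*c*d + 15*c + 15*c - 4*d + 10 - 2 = 27*c^2 + 30*c + d*(-6*c - 4) + 8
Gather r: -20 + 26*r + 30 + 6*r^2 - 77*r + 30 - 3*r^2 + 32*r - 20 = 3*r^2 - 19*r + 20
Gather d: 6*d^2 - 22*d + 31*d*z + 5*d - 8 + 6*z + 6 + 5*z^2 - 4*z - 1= 6*d^2 + d*(31*z - 17) + 5*z^2 + 2*z - 3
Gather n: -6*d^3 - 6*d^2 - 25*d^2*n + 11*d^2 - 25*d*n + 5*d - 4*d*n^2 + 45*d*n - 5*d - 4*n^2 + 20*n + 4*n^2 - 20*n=-6*d^3 + 5*d^2 - 4*d*n^2 + n*(-25*d^2 + 20*d)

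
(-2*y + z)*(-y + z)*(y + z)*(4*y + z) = 8*y^4 - 2*y^3*z - 9*y^2*z^2 + 2*y*z^3 + z^4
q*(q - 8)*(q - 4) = q^3 - 12*q^2 + 32*q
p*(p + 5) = p^2 + 5*p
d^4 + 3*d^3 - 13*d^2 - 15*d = d*(d - 3)*(d + 1)*(d + 5)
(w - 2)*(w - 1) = w^2 - 3*w + 2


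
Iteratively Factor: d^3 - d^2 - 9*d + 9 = (d - 1)*(d^2 - 9) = (d - 1)*(d + 3)*(d - 3)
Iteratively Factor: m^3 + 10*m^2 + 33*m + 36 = (m + 4)*(m^2 + 6*m + 9) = (m + 3)*(m + 4)*(m + 3)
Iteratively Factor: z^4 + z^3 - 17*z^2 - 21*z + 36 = (z + 3)*(z^3 - 2*z^2 - 11*z + 12) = (z - 4)*(z + 3)*(z^2 + 2*z - 3) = (z - 4)*(z + 3)^2*(z - 1)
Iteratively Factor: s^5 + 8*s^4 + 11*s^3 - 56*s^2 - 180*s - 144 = (s - 3)*(s^4 + 11*s^3 + 44*s^2 + 76*s + 48) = (s - 3)*(s + 4)*(s^3 + 7*s^2 + 16*s + 12) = (s - 3)*(s + 2)*(s + 4)*(s^2 + 5*s + 6) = (s - 3)*(s + 2)^2*(s + 4)*(s + 3)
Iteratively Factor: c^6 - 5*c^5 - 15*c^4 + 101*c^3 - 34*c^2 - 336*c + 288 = (c - 3)*(c^5 - 2*c^4 - 21*c^3 + 38*c^2 + 80*c - 96) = (c - 3)^2*(c^4 + c^3 - 18*c^2 - 16*c + 32) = (c - 3)^2*(c + 4)*(c^3 - 3*c^2 - 6*c + 8) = (c - 3)^2*(c + 2)*(c + 4)*(c^2 - 5*c + 4) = (c - 4)*(c - 3)^2*(c + 2)*(c + 4)*(c - 1)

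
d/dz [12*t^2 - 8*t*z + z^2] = -8*t + 2*z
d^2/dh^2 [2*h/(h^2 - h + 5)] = 4*(h*(2*h - 1)^2 + (1 - 3*h)*(h^2 - h + 5))/(h^2 - h + 5)^3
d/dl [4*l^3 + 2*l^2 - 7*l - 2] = 12*l^2 + 4*l - 7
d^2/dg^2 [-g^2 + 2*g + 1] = -2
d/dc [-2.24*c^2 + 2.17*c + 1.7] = 2.17 - 4.48*c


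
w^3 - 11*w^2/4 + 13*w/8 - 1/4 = (w - 2)*(w - 1/2)*(w - 1/4)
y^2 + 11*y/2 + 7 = (y + 2)*(y + 7/2)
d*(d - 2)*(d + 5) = d^3 + 3*d^2 - 10*d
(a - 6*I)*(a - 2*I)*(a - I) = a^3 - 9*I*a^2 - 20*a + 12*I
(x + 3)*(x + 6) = x^2 + 9*x + 18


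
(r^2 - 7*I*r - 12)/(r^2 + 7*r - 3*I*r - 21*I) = (r - 4*I)/(r + 7)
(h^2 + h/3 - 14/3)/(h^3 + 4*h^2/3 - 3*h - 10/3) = (3*h^2 + h - 14)/(3*h^3 + 4*h^2 - 9*h - 10)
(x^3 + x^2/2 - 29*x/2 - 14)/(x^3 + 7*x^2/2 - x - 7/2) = (x - 4)/(x - 1)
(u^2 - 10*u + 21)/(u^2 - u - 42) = (u - 3)/(u + 6)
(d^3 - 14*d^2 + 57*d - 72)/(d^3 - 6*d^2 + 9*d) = (d - 8)/d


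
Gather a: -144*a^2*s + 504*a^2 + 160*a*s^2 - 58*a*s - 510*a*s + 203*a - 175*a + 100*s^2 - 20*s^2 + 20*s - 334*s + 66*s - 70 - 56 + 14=a^2*(504 - 144*s) + a*(160*s^2 - 568*s + 28) + 80*s^2 - 248*s - 112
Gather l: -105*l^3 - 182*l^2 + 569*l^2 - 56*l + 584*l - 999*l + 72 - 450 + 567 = -105*l^3 + 387*l^2 - 471*l + 189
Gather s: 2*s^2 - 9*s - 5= 2*s^2 - 9*s - 5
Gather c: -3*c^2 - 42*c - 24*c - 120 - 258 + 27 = -3*c^2 - 66*c - 351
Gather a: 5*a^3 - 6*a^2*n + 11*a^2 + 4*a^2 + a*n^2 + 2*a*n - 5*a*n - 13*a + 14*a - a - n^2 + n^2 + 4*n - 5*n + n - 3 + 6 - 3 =5*a^3 + a^2*(15 - 6*n) + a*(n^2 - 3*n)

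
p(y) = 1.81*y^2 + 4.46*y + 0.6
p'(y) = 3.62*y + 4.46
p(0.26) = 1.88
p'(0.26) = 5.40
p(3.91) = 45.71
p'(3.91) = 18.61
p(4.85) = 64.81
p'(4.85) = 22.02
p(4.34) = 54.05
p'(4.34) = 20.17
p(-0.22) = -0.29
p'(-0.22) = 3.66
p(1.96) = 16.29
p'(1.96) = 11.56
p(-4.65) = 19.00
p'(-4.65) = -12.37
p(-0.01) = 0.56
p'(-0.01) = 4.42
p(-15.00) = 340.95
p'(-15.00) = -49.84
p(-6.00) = 39.00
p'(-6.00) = -17.26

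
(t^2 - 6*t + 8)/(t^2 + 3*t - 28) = (t - 2)/(t + 7)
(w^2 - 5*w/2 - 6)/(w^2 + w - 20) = (w + 3/2)/(w + 5)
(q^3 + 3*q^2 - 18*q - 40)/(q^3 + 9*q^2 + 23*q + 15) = (q^2 - 2*q - 8)/(q^2 + 4*q + 3)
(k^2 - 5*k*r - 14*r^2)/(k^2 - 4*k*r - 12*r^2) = (-k + 7*r)/(-k + 6*r)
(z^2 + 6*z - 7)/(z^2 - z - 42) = (-z^2 - 6*z + 7)/(-z^2 + z + 42)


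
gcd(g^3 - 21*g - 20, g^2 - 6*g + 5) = g - 5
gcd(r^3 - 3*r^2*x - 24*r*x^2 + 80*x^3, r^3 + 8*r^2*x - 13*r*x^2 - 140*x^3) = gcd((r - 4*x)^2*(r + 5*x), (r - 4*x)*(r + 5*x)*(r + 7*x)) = -r^2 - r*x + 20*x^2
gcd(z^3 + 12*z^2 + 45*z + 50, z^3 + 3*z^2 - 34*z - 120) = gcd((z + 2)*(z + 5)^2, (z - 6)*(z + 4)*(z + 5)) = z + 5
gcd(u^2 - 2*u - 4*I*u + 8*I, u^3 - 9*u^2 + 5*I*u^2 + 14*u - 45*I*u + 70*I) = u - 2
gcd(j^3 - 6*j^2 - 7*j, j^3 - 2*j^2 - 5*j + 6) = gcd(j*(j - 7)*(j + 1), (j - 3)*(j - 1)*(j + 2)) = 1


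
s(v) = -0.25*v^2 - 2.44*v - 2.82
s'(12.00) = -8.44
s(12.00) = -68.10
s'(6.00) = -5.44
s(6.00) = -26.46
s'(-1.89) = -1.50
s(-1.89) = 0.90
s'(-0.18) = -2.35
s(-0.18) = -2.39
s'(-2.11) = -1.38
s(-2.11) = 1.22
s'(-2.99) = -0.94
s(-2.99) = 2.24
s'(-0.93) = -1.98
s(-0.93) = -0.77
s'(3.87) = -4.38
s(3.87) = -16.01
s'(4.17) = -4.52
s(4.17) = -17.34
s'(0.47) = -2.68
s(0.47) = -4.02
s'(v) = -0.5*v - 2.44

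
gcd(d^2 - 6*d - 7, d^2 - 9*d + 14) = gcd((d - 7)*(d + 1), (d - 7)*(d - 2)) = d - 7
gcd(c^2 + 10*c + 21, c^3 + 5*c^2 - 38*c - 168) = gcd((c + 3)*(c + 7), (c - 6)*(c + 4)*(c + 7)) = c + 7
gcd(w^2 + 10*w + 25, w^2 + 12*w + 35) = w + 5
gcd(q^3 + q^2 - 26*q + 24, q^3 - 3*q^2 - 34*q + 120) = q^2 + 2*q - 24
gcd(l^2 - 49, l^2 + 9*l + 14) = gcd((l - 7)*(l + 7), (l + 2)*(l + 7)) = l + 7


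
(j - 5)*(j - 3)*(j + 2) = j^3 - 6*j^2 - j + 30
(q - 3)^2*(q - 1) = q^3 - 7*q^2 + 15*q - 9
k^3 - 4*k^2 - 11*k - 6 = (k - 6)*(k + 1)^2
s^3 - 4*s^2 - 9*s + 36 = (s - 4)*(s - 3)*(s + 3)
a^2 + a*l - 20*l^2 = (a - 4*l)*(a + 5*l)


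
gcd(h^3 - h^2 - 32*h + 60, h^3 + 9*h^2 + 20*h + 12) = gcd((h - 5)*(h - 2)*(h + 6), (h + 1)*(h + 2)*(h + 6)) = h + 6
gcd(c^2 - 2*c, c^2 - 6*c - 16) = 1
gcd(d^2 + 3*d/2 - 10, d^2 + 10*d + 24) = d + 4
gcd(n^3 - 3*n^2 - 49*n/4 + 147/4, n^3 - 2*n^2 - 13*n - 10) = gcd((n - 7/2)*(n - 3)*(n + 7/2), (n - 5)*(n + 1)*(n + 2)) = 1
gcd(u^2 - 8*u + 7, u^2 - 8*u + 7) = u^2 - 8*u + 7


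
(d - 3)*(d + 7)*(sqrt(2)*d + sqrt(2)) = sqrt(2)*d^3 + 5*sqrt(2)*d^2 - 17*sqrt(2)*d - 21*sqrt(2)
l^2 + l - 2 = (l - 1)*(l + 2)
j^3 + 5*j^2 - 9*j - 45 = (j - 3)*(j + 3)*(j + 5)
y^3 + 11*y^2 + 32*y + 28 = (y + 2)^2*(y + 7)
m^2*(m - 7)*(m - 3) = m^4 - 10*m^3 + 21*m^2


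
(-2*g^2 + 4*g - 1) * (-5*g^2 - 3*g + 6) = 10*g^4 - 14*g^3 - 19*g^2 + 27*g - 6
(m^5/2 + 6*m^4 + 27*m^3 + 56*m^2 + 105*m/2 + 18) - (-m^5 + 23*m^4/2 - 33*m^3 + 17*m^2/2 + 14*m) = 3*m^5/2 - 11*m^4/2 + 60*m^3 + 95*m^2/2 + 77*m/2 + 18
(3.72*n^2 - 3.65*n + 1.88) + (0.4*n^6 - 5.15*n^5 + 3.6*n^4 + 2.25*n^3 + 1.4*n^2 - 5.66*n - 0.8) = 0.4*n^6 - 5.15*n^5 + 3.6*n^4 + 2.25*n^3 + 5.12*n^2 - 9.31*n + 1.08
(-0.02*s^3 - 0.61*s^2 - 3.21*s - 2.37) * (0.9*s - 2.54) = -0.018*s^4 - 0.4982*s^3 - 1.3396*s^2 + 6.0204*s + 6.0198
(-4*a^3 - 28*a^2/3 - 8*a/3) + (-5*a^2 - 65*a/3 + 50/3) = -4*a^3 - 43*a^2/3 - 73*a/3 + 50/3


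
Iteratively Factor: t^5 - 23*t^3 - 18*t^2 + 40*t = (t + 4)*(t^4 - 4*t^3 - 7*t^2 + 10*t) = (t + 2)*(t + 4)*(t^3 - 6*t^2 + 5*t) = (t - 5)*(t + 2)*(t + 4)*(t^2 - t) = t*(t - 5)*(t + 2)*(t + 4)*(t - 1)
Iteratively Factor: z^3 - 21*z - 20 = (z + 1)*(z^2 - z - 20) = (z - 5)*(z + 1)*(z + 4)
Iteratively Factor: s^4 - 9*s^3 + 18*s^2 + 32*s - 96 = (s + 2)*(s^3 - 11*s^2 + 40*s - 48) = (s - 4)*(s + 2)*(s^2 - 7*s + 12) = (s - 4)^2*(s + 2)*(s - 3)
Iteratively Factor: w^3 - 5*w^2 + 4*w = (w - 4)*(w^2 - w) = w*(w - 4)*(w - 1)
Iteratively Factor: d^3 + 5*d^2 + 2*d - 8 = (d - 1)*(d^2 + 6*d + 8) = (d - 1)*(d + 2)*(d + 4)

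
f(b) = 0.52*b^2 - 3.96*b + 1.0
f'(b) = 1.04*b - 3.96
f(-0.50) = 3.11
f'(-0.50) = -4.48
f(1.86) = -4.57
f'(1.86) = -2.03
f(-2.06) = 11.36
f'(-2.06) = -6.10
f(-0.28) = 2.15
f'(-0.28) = -4.25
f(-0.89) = 4.94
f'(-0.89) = -4.89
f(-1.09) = 5.93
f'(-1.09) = -5.09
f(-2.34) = 13.11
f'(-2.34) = -6.39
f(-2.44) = 13.76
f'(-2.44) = -6.50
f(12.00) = 28.36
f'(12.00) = 8.52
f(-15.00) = 177.40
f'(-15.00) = -19.56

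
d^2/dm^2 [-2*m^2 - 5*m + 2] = -4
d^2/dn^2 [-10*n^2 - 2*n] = -20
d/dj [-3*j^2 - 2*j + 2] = -6*j - 2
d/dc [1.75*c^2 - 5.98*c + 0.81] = 3.5*c - 5.98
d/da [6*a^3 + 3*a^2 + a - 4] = 18*a^2 + 6*a + 1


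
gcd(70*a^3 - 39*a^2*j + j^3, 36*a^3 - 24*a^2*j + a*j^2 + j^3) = 2*a - j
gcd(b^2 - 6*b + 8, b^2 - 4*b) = b - 4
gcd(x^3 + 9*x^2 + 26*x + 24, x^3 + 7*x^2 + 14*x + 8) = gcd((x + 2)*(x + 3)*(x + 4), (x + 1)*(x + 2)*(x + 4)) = x^2 + 6*x + 8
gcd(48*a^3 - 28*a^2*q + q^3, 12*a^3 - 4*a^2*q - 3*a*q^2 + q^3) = -2*a + q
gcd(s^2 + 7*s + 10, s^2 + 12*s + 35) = s + 5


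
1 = 1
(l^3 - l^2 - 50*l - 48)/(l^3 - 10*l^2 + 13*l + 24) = (l + 6)/(l - 3)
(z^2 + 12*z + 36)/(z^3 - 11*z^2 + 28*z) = (z^2 + 12*z + 36)/(z*(z^2 - 11*z + 28))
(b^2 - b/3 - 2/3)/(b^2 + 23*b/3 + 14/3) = (b - 1)/(b + 7)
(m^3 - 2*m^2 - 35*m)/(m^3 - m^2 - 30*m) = (m - 7)/(m - 6)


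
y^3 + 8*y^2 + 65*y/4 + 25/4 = (y + 1/2)*(y + 5/2)*(y + 5)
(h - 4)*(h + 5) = h^2 + h - 20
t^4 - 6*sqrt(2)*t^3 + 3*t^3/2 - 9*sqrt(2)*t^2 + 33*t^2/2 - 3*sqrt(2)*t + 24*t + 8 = (t + 1/2)*(t + 1)*(t - 4*sqrt(2))*(t - 2*sqrt(2))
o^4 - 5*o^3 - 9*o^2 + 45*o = o*(o - 5)*(o - 3)*(o + 3)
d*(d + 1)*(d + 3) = d^3 + 4*d^2 + 3*d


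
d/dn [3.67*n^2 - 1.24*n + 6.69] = 7.34*n - 1.24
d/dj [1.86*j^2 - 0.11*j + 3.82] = 3.72*j - 0.11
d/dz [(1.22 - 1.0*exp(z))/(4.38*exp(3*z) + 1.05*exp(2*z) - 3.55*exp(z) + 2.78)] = (8.76*exp(3*z) - 14.9808*exp(2*z) - 2.562*exp(z) + 1.551)*exp(z)/(19.1844*exp(6*z) + 9.198*exp(5*z) - 29.9955*exp(4*z) + 16.8978*exp(3*z) + 18.4405*exp(2*z) - 19.738*exp(z) + 7.7284)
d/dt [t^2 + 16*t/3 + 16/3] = 2*t + 16/3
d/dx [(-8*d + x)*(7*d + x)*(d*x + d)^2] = d^2*(x + 1)*((-8*d + x)*(x + 1) - 2*(7*d + x)*(8*d - x) + (7*d + x)*(x + 1))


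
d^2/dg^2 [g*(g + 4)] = 2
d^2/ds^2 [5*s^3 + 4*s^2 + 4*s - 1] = 30*s + 8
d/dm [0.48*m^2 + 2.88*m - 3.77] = 0.96*m + 2.88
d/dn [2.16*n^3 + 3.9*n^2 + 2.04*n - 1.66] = 6.48*n^2 + 7.8*n + 2.04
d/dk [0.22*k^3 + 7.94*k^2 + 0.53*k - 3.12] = 0.66*k^2 + 15.88*k + 0.53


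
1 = 1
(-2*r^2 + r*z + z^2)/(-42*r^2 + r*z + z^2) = (-2*r^2 + r*z + z^2)/(-42*r^2 + r*z + z^2)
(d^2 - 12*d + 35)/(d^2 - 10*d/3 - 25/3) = 3*(d - 7)/(3*d + 5)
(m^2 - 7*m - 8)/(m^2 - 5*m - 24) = (m + 1)/(m + 3)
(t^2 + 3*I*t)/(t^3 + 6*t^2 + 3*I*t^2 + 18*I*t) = 1/(t + 6)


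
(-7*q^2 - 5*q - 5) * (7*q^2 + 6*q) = -49*q^4 - 77*q^3 - 65*q^2 - 30*q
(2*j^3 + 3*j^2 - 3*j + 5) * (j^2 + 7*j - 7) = 2*j^5 + 17*j^4 + 4*j^3 - 37*j^2 + 56*j - 35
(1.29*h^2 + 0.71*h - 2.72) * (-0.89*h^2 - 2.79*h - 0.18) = -1.1481*h^4 - 4.231*h^3 + 0.2077*h^2 + 7.461*h + 0.4896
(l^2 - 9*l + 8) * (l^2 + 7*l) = l^4 - 2*l^3 - 55*l^2 + 56*l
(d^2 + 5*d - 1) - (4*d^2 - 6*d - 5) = -3*d^2 + 11*d + 4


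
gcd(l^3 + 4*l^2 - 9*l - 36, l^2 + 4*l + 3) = l + 3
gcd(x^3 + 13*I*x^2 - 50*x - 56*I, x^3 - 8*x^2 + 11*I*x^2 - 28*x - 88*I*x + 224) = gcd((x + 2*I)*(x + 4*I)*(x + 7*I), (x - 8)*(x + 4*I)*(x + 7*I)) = x^2 + 11*I*x - 28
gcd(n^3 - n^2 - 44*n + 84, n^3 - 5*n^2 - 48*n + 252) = n^2 + n - 42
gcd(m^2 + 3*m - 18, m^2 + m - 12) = m - 3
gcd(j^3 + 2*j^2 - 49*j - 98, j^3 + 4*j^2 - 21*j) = j + 7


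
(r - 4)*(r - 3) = r^2 - 7*r + 12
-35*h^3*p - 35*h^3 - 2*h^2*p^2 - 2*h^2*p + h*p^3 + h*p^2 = (-7*h + p)*(5*h + p)*(h*p + h)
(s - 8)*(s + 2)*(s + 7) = s^3 + s^2 - 58*s - 112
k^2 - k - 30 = (k - 6)*(k + 5)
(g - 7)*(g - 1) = g^2 - 8*g + 7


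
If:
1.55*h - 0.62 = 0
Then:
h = 0.40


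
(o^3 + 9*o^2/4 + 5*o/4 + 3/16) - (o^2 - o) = o^3 + 5*o^2/4 + 9*o/4 + 3/16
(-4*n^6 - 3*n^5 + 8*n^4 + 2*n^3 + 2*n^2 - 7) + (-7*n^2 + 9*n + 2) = -4*n^6 - 3*n^5 + 8*n^4 + 2*n^3 - 5*n^2 + 9*n - 5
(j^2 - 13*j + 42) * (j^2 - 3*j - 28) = j^4 - 16*j^3 + 53*j^2 + 238*j - 1176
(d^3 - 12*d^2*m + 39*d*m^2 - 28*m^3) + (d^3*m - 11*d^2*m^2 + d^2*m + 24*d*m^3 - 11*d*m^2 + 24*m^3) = d^3*m + d^3 - 11*d^2*m^2 - 11*d^2*m + 24*d*m^3 + 28*d*m^2 - 4*m^3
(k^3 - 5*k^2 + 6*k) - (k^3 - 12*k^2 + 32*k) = 7*k^2 - 26*k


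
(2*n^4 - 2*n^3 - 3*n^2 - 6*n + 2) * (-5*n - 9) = -10*n^5 - 8*n^4 + 33*n^3 + 57*n^2 + 44*n - 18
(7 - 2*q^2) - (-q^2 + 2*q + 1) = -q^2 - 2*q + 6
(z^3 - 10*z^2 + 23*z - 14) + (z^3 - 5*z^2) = 2*z^3 - 15*z^2 + 23*z - 14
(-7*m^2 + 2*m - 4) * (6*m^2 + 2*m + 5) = -42*m^4 - 2*m^3 - 55*m^2 + 2*m - 20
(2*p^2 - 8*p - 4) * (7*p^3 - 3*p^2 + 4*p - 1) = 14*p^5 - 62*p^4 + 4*p^3 - 22*p^2 - 8*p + 4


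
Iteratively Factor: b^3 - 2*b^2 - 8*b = (b + 2)*(b^2 - 4*b) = b*(b + 2)*(b - 4)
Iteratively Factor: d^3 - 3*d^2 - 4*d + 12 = (d - 2)*(d^2 - d - 6) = (d - 3)*(d - 2)*(d + 2)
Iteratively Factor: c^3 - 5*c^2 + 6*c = (c)*(c^2 - 5*c + 6) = c*(c - 3)*(c - 2)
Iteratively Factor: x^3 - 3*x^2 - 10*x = (x)*(x^2 - 3*x - 10) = x*(x - 5)*(x + 2)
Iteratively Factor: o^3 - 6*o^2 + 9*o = (o)*(o^2 - 6*o + 9) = o*(o - 3)*(o - 3)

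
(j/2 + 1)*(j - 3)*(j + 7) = j^3/2 + 3*j^2 - 13*j/2 - 21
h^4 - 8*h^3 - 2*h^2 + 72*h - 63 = (h - 7)*(h - 3)*(h - 1)*(h + 3)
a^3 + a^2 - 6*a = a*(a - 2)*(a + 3)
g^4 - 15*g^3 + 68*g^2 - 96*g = g*(g - 8)*(g - 4)*(g - 3)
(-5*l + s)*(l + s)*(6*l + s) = -30*l^3 - 29*l^2*s + 2*l*s^2 + s^3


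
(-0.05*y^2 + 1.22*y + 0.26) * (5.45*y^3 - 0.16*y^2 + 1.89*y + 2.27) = -0.2725*y^5 + 6.657*y^4 + 1.1273*y^3 + 2.1507*y^2 + 3.2608*y + 0.5902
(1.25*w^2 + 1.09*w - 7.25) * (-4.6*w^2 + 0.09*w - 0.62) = -5.75*w^4 - 4.9015*w^3 + 32.6731*w^2 - 1.3283*w + 4.495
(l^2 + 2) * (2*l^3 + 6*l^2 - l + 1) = 2*l^5 + 6*l^4 + 3*l^3 + 13*l^2 - 2*l + 2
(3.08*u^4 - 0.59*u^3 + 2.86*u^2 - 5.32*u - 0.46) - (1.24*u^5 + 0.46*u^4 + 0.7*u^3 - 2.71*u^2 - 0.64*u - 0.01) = -1.24*u^5 + 2.62*u^4 - 1.29*u^3 + 5.57*u^2 - 4.68*u - 0.45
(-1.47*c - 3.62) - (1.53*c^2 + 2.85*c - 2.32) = -1.53*c^2 - 4.32*c - 1.3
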